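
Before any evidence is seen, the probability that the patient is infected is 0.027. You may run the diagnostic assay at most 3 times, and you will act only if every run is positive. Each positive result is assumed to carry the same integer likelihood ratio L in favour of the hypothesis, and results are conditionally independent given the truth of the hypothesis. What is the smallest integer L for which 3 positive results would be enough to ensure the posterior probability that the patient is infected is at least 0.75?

5

Prior odds = 0.027/0.973 = 27/973.
Target odds = 0.75/0.25 = 3.
Need L³ ≥ 3 ÷ (27/973) = 973/9.
4³ = 64 < 973/9 ≤ 125 = 5³, so L = 5.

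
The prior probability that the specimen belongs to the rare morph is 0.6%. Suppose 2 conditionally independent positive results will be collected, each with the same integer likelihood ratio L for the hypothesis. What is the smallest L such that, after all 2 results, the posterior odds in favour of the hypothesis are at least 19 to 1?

Prior odds = 0.006/0.994 = 3/497.
Target odds = 19.
Need L² ≥ 19 ÷ (3/497) = 9443/3.
56² = 3136 < 9443/3 ≤ 3249 = 57², so L = 57.

57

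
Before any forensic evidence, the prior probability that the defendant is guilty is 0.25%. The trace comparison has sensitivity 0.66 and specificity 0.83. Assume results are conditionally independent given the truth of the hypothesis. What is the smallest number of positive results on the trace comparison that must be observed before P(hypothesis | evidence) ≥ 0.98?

Prior odds: 0.0025 ÷ 0.9975 = 1/399.
False-positive rate = 1 − 0.83 = 0.17; likelihood ratio of a positive = 0.66/0.17 = 66/17.
Target posterior odds = 0.98/0.02 = 49.
Need (1/399) × (66/17)ⁿ ≥ 49, i.e. (66/17)ⁿ ≥ 19551.
(66/17)⁷ ≈13294.3 falls short of 19551 but (66/17)⁸ ≈51613.1 reaches it, so n = 8.

8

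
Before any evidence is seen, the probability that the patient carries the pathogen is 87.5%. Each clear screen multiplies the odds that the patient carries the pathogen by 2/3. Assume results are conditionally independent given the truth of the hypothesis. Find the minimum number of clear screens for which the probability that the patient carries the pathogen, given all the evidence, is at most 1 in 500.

21

Prior odds: 0.875 ÷ 0.125 = 7.
Likelihood ratio per clear screen = 2/3.
Target posterior odds = 0.002/0.998 = 1/499.
Need 7 × (2/3)ⁿ ≤ 1/499, i.e. (2/3)ⁿ ≤ 1/3493.
(2/3)²⁰ ≈0.000300729 is still above 1/3493 but (2/3)²¹ ≈0.000200486 is at or below it, so n = 21.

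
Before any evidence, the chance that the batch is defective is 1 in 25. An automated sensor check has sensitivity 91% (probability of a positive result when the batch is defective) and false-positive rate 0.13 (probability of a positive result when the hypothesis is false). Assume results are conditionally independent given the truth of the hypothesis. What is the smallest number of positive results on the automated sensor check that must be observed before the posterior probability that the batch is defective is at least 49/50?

Prior odds: 0.04 ÷ 0.96 = 1/24.
Likelihood ratio of a positive result = 0.91/0.13 = 7.
Target odds: 0.98 ÷ 0.02 = 49.
Need (1/24) × 7ⁿ ≥ 49, i.e. 7ⁿ ≥ 1176.
7³ = 343 falls short of 1176 but 7⁴ = 2401 reaches it, so n = 4.

4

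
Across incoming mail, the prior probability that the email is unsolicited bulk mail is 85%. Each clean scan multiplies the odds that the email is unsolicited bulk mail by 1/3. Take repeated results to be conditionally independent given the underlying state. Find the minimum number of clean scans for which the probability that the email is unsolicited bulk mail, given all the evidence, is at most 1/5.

3

Prior odds = 0.85/0.15 = 17/3.
Likelihood ratio per clean scan = 1/3.
Target odds: 0.2 ÷ 0.8 = 0.25.
Require (1/3)ⁿ ≤ 0.25 ÷ (17/3) = 3/68.
(1/3)² = 1/9 is still above 3/68 but (1/3)³ = 1/27 is at or below it, so n = 3.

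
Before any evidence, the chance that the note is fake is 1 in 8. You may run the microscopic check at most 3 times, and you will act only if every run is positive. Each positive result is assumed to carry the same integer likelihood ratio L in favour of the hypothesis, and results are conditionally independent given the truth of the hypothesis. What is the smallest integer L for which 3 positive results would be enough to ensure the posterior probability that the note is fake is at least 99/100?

Prior odds = 0.125/0.875 = 1/7.
Target odds = 0.99/0.01 = 99.
Need L³ ≥ 99 ÷ (1/7) = 693.
8³ = 512 < 693 ≤ 729 = 9³, so L = 9.

9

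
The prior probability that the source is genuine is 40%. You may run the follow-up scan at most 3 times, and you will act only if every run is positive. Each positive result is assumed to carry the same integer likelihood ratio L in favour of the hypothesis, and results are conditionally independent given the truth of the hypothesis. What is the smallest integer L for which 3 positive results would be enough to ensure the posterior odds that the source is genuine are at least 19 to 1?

4

Prior odds = 0.4/0.6 = 2/3.
Target odds = 19.
Need L³ ≥ 19 ÷ (2/3) = 28.5.
3³ = 27 < 28.5 ≤ 64 = 4³, so L = 4.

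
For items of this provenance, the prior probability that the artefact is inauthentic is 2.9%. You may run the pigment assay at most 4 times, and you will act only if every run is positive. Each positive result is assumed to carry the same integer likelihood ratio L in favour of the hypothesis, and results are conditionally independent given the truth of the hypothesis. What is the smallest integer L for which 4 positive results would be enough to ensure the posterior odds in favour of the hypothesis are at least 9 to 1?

5

Prior odds = 0.029/0.971 = 29/971.
Target odds = 9.
Need L⁴ ≥ 9 ÷ (29/971) = 8739/29.
4⁴ = 256 < 8739/29 ≤ 625 = 5⁴, so L = 5.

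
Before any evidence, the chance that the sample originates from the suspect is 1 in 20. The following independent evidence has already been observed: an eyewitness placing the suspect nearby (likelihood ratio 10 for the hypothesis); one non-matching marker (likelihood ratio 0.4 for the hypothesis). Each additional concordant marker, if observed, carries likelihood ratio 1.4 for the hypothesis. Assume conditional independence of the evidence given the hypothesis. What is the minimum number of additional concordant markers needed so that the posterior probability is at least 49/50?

Prior odds = 0.05/0.95 = 1/19.
Combined Bayes factor of the evidence already in hand = 10 × 0.4 = 4.
Odds after that evidence = (1/19) × 4 = 4/19.
Target odds = 0.98/0.02 = 49.
Need 1.4ⁿ ≥ 49 ÷ (4/19) = 232.75.
1.4¹⁶ ≈217.795 falls short of 232.75 but 1.4¹⁷ ≈304.913 reaches it, so n = 17.

17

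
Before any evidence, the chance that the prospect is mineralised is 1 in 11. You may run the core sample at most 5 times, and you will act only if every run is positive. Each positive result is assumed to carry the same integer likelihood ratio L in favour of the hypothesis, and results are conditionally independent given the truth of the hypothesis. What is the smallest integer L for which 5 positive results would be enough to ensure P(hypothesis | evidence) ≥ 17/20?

Prior odds = (1/11)/(10/11) = 0.1.
Target odds = 0.85/0.15 = 17/3.
Need L⁵ ≥ 17/3 ÷ 0.1 = 170/3.
2⁵ = 32 < 170/3 ≤ 243 = 3⁵, so L = 3.

3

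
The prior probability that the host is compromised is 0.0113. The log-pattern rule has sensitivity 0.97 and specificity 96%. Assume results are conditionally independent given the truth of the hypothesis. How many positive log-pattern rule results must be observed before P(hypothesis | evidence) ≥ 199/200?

Prior odds: 0.0113 ÷ 0.9887 = 113/9887.
False-positive rate = 1 − 0.96 = 0.04; likelihood ratio of a positive = 0.97/0.04 = 24.25.
Target posterior odds = 0.995/0.005 = 199.
Need (113/9887) × 24.25ⁿ ≥ 199, i.e. 24.25ⁿ ≥ 1967513/113.
24.25³ = 912673/64 falls short of 1967513/113 but 24.25⁴ = 88529281/256 reaches it, so n = 4.

4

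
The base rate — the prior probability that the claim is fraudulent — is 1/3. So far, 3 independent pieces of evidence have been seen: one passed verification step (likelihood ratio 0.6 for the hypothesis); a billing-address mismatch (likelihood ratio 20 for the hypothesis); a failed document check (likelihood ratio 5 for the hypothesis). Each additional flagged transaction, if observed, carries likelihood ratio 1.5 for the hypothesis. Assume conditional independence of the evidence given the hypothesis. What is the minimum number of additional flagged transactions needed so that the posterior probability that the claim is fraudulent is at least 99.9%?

9

Prior odds = (1/3)/(2/3) = 0.5.
Combined Bayes factor of the evidence already in hand = 0.6 × 20 × 5 = 60.
Odds after that evidence = 0.5 × 60 = 30.
Target odds = 0.999/0.001 = 999.
Need 1.5ⁿ ≥ 999 ÷ 30 = 33.3.
1.5⁸ = 25.62890625 falls short of 33.3 but 1.5⁹ = 19683/512 reaches it, so n = 9.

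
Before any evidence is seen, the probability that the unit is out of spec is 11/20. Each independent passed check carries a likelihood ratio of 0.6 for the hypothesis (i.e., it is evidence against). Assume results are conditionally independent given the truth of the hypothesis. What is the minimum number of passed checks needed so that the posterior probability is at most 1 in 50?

9

Prior odds: 0.55 ÷ 0.45 = 11/9.
Likelihood ratio per passed check = 0.6.
Target odds: 0.02 ÷ 0.98 = 1/49.
Need (11/9) × 0.6ⁿ ≤ 1/49, i.e. 0.6ⁿ ≤ 9/539.
0.6⁸ = 6561/390625 is still above 9/539 but 0.6⁹ = 19683/1953125 is at or below it, so n = 9.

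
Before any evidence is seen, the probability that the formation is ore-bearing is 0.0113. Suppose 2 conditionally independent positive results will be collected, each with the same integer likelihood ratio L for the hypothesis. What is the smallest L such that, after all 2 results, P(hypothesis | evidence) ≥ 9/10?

Prior odds = 0.0113/0.9887 = 113/9887.
Target odds = 0.9/0.1 = 9.
Need L² ≥ 9 ÷ (113/9887) = 88983/113.
28² = 784 < 88983/113 ≤ 841 = 29², so L = 29.

29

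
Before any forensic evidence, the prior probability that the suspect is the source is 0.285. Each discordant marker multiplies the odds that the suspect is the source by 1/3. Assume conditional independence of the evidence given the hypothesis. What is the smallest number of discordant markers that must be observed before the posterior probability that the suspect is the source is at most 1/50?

3

Prior odds = 0.285/0.715 = 57/143.
Likelihood ratio per discordant marker = 1/3.
Target posterior odds = 0.02/0.98 = 1/49.
Require (1/3)ⁿ ≤ 1/49 ÷ (57/143) = 143/2793.
(1/3)² = 1/9 is still above 143/2793 but (1/3)³ = 1/27 is at or below it, so n = 3.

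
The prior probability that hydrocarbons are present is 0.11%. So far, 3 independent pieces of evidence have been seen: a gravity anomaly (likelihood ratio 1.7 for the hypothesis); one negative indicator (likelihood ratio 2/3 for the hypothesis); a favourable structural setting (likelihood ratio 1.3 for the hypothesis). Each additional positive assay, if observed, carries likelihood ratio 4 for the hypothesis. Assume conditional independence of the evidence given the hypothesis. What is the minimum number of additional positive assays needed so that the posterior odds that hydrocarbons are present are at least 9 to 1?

Prior odds = 0.0011/0.9989 = 11/9989.
Combined Bayes factor of the evidence already in hand = 1.7 × (2/3) × 1.3 = 221/150.
Odds after that evidence = (11/9989) × 221/150 = 2431/1498350.
Target odds = 9.
Need 4ⁿ ≥ 9 ÷ (2431/1498350) = 13485150/2431.
4⁶ = 4096 falls short of 13485150/2431 but 4⁷ = 16384 reaches it, so n = 7.

7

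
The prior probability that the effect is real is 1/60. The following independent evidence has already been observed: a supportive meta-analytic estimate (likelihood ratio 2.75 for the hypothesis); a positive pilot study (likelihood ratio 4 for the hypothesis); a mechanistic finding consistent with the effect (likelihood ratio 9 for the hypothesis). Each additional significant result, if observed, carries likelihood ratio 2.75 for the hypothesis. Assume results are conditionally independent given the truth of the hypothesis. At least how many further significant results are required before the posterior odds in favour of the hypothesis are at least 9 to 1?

2

Prior odds = (1/60)/(59/60) = 1/59.
Combined Bayes factor of the evidence already in hand = 2.75 × 4 × 9 = 99.
Odds after that evidence = (1/59) × 99 = 99/59.
Target odds = 9.
Need 2.75ⁿ ≥ 9 ÷ (99/59) = 59/11.
2.75¹ = 2.75 falls short of 59/11 but 2.75² = 7.5625 reaches it, so n = 2.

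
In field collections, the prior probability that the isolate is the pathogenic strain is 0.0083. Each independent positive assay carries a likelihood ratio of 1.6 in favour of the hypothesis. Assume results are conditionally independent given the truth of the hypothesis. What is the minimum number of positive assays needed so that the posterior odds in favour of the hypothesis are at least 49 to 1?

19

Prior odds = 0.0083/0.9917 = 83/9917.
Likelihood ratio per positive assay = 1.6.
Target odds = 49.
Need (83/9917) × 1.6ⁿ ≥ 49, i.e. 1.6ⁿ ≥ 485933/83.
1.6¹⁸ ≈4722.37 falls short of 485933/83 but 1.6¹⁹ ≈7555.79 reaches it, so n = 19.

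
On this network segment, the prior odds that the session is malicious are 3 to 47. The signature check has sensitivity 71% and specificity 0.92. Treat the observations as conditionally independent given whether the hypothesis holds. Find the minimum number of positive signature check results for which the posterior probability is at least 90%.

Prior odds = 3/47.
False-positive rate = 1 − 0.92 = 0.08; likelihood ratio of a positive = 0.71/0.08 = 8.875.
Target posterior odds = 0.9/0.1 = 9.
Require 8.875ⁿ ≥ 9 ÷ (3/47) = 141.
8.875² = 78.765625 falls short of 141 but 8.875³ = 357911/512 reaches it, so n = 3.

3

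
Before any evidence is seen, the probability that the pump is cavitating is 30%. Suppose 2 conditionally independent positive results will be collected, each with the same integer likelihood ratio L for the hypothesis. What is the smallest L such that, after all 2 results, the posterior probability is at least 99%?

Prior odds = 0.3/0.7 = 3/7.
Target odds = 0.99/0.01 = 99.
Need L² ≥ 99 ÷ (3/7) = 231.
15² = 225 < 231 ≤ 256 = 16², so L = 16.

16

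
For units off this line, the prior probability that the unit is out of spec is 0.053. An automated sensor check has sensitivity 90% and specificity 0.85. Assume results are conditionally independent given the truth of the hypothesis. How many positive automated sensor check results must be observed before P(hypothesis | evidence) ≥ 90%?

Prior odds: 0.053 ÷ 0.947 = 53/947.
False-positive rate = 1 − 0.85 = 0.15; likelihood ratio of a positive = 0.9/0.15 = 6.
Target posterior odds = 0.9/0.1 = 9.
Require 6ⁿ ≥ 9 ÷ (53/947) = 8523/53.
6² = 36 falls short of 8523/53 but 6³ = 216 reaches it, so n = 3.

3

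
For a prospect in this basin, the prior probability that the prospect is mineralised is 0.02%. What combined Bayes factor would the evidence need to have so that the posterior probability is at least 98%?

244951

Prior odds = 0.0002/0.9998 = 1/4999.
Target odds = 0.98/0.02 = 49.
Required Bayes factor = 49 ÷ (1/4999) = 244951.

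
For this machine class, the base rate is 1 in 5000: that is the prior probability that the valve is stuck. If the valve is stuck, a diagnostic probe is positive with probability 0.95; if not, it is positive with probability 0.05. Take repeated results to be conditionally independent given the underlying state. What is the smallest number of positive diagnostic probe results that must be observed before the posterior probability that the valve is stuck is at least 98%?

5

Prior odds = 0.0002/0.9998 = 1/4999.
Likelihood ratio of a positive = 0.95/0.05 = 19.
Target posterior odds = 0.98/0.02 = 49.
Need (1/4999) × 19ⁿ ≥ 49, i.e. 19ⁿ ≥ 244951.
19⁴ = 130321 falls short of 244951 but 19⁵ = 2476099 reaches it, so n = 5.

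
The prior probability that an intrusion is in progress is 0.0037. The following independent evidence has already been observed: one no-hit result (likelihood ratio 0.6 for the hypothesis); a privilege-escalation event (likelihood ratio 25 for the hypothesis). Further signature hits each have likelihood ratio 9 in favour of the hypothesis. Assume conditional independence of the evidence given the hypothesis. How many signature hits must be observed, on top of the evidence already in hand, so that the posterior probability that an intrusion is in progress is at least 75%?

2

Prior odds = 0.0037/0.9963 = 37/9963.
Combined Bayes factor of the evidence already in hand = 0.6 × 25 = 15.
Odds after that evidence = (37/9963) × 15 = 185/3321.
Target odds = 0.75/0.25 = 3.
Need 9ⁿ ≥ 3 ÷ (185/3321) = 9963/185.
9¹ = 9 falls short of 9963/185 but 9² = 81 reaches it, so n = 2.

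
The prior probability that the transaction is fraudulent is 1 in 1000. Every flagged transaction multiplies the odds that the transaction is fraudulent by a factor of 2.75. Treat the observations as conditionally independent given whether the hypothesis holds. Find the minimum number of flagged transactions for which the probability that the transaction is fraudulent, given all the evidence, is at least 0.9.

Prior odds: 0.001 ÷ 0.999 = 1/999.
Likelihood ratio per flagged transaction = 2.75.
Target posterior odds = 0.9/0.1 = 9.
Need (1/999) × 2.75ⁿ ≥ 9, i.e. 2.75ⁿ ≥ 8991.
2.75⁸ = 214358881/65536 falls short of 8991 but 2.75⁹ ≈8994.86 reaches it, so n = 9.

9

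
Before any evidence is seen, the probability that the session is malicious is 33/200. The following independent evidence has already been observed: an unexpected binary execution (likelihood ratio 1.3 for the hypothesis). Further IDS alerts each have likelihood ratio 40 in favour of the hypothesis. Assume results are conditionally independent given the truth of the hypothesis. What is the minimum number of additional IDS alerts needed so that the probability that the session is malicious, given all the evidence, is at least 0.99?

2

Prior odds = 0.165/0.835 = 33/167.
Bayes factor of the evidence already in hand = 1.3.
Odds after that evidence = (33/167) × 1.3 = 429/1670.
Target odds = 0.99/0.01 = 99.
Need 40ⁿ ≥ 99 ÷ (429/1670) = 5010/13.
40¹ = 40 falls short of 5010/13 but 40² = 1600 reaches it, so n = 2.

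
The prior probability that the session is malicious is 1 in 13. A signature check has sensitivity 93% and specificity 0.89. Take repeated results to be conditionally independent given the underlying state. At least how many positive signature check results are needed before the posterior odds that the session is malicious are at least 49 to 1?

Prior odds = (1/13)/(12/13) = 1/12.
False-positive rate = 1 − 0.89 = 0.11; likelihood ratio of a positive = 0.93/0.11 = 93/11.
Target odds = 49.
Require (93/11)ⁿ ≥ 49 ÷ (1/12) = 588.
(93/11)² = 8649/121 falls short of 588 but (93/11)³ = 804357/1331 reaches it, so n = 3.

3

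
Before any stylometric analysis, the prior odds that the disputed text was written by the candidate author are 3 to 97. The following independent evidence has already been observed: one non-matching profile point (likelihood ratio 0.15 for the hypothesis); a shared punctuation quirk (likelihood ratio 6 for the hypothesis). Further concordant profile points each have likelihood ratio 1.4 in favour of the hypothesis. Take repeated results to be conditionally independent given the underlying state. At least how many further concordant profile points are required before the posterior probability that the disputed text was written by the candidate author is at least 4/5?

15

Prior odds = 3/97.
Combined Bayes factor of the evidence already in hand = 0.15 × 6 = 0.9.
Odds after that evidence = (3/97) × 0.9 = 27/970.
Target odds = 0.8/0.2 = 4.
Need 1.4ⁿ ≥ 4 ÷ (27/970) = 3880/27.
1.4¹⁴ ≈111.12 falls short of 3880/27 but 1.4¹⁵ ≈155.568 reaches it, so n = 15.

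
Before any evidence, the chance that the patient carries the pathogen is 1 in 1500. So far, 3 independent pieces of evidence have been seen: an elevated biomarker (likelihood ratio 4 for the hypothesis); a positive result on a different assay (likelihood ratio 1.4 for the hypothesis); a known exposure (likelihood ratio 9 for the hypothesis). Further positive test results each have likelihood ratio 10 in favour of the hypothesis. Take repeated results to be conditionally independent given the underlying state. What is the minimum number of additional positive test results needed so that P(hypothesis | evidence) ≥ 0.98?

4

Prior odds = (1/1500)/(1499/1500) = 1/1499.
Combined Bayes factor of the evidence already in hand = 4 × 1.4 × 9 = 50.4.
Odds after that evidence = (1/1499) × 50.4 = 252/7495.
Target odds = 0.98/0.02 = 49.
Need 10ⁿ ≥ 49 ÷ (252/7495) = 52465/36.
10³ = 1000 falls short of 52465/36 but 10⁴ = 10000 reaches it, so n = 4.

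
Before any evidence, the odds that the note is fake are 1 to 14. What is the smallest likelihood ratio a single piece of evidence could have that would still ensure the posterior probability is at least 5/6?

Prior odds = 1/14.
Target odds = (5/6)/(1/6) = 5.
Required Bayes factor = 5 ÷ (1/14) = 70.

70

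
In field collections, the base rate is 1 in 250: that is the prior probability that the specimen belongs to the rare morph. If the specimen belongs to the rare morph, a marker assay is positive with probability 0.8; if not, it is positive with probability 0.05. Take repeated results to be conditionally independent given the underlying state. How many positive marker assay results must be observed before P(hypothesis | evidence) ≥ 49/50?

Prior odds = 0.004/0.996 = 1/249.
Likelihood ratio of a positive = 0.8/0.05 = 16.
Target odds: 0.98 ÷ 0.02 = 49.
Need (1/249) × 16ⁿ ≥ 49, i.e. 16ⁿ ≥ 12201.
16³ = 4096 falls short of 12201 but 16⁴ = 65536 reaches it, so n = 4.

4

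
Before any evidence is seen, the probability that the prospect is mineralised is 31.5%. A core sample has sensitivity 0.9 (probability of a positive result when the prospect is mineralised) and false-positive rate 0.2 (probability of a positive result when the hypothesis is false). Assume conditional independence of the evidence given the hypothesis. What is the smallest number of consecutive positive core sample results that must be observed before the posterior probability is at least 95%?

Prior odds = 0.315/0.685 = 63/137.
Likelihood ratio of a positive result = 0.9/0.2 = 4.5.
Target odds: 0.95 ÷ 0.05 = 19.
Need (63/137) × 4.5ⁿ ≥ 19, i.e. 4.5ⁿ ≥ 2603/63.
4.5² = 20.25 falls short of 2603/63 but 4.5³ = 91.125 reaches it, so n = 3.

3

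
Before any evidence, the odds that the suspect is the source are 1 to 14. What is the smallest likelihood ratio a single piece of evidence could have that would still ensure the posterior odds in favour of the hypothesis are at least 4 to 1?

Prior odds = 1/14.
Target odds = 4.
Required Bayes factor = 4 ÷ (1/14) = 56.

56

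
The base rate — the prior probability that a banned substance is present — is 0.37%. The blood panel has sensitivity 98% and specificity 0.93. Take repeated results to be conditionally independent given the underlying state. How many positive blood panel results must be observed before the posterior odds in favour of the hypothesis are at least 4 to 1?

3

Prior odds: 0.0037 ÷ 0.9963 = 37/9963.
False-positive rate = 1 − 0.93 = 0.07; likelihood ratio of a positive = 0.98/0.07 = 14.
Target odds = 4.
Require 14ⁿ ≥ 4 ÷ (37/9963) = 39852/37.
14² = 196 falls short of 39852/37 but 14³ = 2744 reaches it, so n = 3.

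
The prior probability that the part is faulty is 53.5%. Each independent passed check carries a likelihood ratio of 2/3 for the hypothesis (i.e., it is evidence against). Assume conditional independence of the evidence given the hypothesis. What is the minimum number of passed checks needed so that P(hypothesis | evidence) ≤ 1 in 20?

8

Prior odds: 0.535 ÷ 0.465 = 107/93.
Likelihood ratio per passed check = 2/3.
Target odds: 0.05 ÷ 0.95 = 1/19.
Require (2/3)ⁿ ≤ 1/19 ÷ (107/93) = 93/2033.
(2/3)⁷ = 128/2187 is still above 93/2033 but (2/3)⁸ = 256/6561 is at or below it, so n = 8.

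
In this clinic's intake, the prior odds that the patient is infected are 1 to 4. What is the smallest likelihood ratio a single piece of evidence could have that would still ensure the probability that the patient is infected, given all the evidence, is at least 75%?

Prior odds = 0.25.
Target odds = 0.75/0.25 = 3.
Required Bayes factor = 3 ÷ 0.25 = 12.

12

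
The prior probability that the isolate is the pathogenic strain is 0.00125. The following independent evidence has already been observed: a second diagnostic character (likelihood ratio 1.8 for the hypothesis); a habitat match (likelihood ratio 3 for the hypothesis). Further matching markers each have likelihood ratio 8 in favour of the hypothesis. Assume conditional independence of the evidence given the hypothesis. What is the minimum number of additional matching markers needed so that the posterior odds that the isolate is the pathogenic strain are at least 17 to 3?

4

Prior odds = 0.00125/0.99875 = 1/799.
Combined Bayes factor of the evidence already in hand = 1.8 × 3 = 5.4.
Odds after that evidence = (1/799) × 5.4 = 27/3995.
Target odds = 17/3.
Need 8ⁿ ≥ 17/3 ÷ (27/3995) = 67915/81.
8³ = 512 falls short of 67915/81 but 8⁴ = 4096 reaches it, so n = 4.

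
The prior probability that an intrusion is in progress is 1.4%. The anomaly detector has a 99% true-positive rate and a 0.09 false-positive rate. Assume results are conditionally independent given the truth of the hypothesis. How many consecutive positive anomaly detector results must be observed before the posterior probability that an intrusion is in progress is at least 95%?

Prior odds: 0.014 ÷ 0.986 = 7/493.
Likelihood ratio of a positive result = 0.99/0.09 = 11.
Target posterior odds = 0.95/0.05 = 19.
Need (7/493) × 11ⁿ ≥ 19, i.e. 11ⁿ ≥ 9367/7.
11³ = 1331 falls short of 9367/7 but 11⁴ = 14641 reaches it, so n = 4.

4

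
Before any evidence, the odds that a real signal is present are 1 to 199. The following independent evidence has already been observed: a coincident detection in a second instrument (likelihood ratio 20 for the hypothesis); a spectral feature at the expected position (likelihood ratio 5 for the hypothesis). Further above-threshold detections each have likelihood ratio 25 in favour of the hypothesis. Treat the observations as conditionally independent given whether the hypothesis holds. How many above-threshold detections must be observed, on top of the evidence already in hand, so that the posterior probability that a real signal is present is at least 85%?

Prior odds = 1/199.
Combined Bayes factor of the evidence already in hand = 20 × 5 = 100.
Odds after that evidence = (1/199) × 100 = 100/199.
Target odds = 0.85/0.15 = 17/3.
Need 25ⁿ ≥ 17/3 ÷ (100/199) = 3383/300.
25¹ = 25, which meets the required 3383/300; so n = 1.

1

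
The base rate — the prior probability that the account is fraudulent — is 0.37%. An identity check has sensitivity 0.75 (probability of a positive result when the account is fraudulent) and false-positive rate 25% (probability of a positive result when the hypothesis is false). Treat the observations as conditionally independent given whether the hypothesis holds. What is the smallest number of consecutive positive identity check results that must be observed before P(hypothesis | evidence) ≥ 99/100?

10

Prior odds: 0.0037 ÷ 0.9963 = 37/9963.
Likelihood ratio of a positive result = 0.75/0.25 = 3.
Target odds: 0.99 ÷ 0.01 = 99.
Need (37/9963) × 3ⁿ ≥ 99, i.e. 3ⁿ ≥ 986337/37.
3⁹ = 19683 falls short of 986337/37 but 3¹⁰ = 59049 reaches it, so n = 10.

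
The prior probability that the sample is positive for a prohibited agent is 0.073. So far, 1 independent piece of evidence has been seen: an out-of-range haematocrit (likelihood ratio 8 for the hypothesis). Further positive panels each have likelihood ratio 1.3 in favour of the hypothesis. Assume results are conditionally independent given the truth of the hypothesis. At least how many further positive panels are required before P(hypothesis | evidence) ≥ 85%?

9

Prior odds = 0.073/0.927 = 73/927.
Bayes factor of the evidence already in hand = 8.
Odds after that evidence = (73/927) × 8 = 584/927.
Target odds = 0.85/0.15 = 17/3.
Need 1.3ⁿ ≥ 17/3 ÷ (584/927) = 5253/584.
1.3⁸ = 815730721/100000000 falls short of 5253/584 but 1.3⁹ ≈10.6045 reaches it, so n = 9.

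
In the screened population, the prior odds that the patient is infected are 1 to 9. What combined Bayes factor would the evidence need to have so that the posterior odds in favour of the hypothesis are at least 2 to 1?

Prior odds = 1/9.
Target odds = 2.
Required Bayes factor = 2 ÷ (1/9) = 18.

18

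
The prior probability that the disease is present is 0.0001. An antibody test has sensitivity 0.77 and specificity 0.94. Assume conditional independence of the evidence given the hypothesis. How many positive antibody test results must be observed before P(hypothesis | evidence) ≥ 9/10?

5

Prior odds = 0.0001/0.9999 = 1/9999.
False-positive rate = 1 − 0.94 = 0.06; likelihood ratio of a positive = 0.77/0.06 = 77/6.
Target odds: 0.9 ÷ 0.1 = 9.
Require (77/6)ⁿ ≥ 9 ÷ (1/9999) = 89991.
(77/6)⁴ = 35153041/1296 falls short of 89991 but (77/6)⁵ ≈348095 reaches it, so n = 5.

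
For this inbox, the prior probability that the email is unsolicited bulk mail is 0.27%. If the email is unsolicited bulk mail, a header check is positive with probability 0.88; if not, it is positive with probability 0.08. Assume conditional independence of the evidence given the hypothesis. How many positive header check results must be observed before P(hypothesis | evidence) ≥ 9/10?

4

Prior odds: 0.0027 ÷ 0.9973 = 27/9973.
Likelihood ratio of a positive = 0.88/0.08 = 11.
Target posterior odds = 0.9/0.1 = 9.
Require 11ⁿ ≥ 9 ÷ (27/9973) = 9973/3.
11³ = 1331 falls short of 9973/3 but 11⁴ = 14641 reaches it, so n = 4.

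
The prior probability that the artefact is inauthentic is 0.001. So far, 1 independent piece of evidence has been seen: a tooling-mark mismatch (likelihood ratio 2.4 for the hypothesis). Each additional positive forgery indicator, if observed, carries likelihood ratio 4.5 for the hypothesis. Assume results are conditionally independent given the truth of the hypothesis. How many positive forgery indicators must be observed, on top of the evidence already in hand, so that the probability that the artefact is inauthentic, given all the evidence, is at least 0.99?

Prior odds = 0.001/0.999 = 1/999.
Bayes factor of the evidence already in hand = 2.4.
Odds after that evidence = (1/999) × 2.4 = 4/1665.
Target odds = 0.99/0.01 = 99.
Need 4.5ⁿ ≥ 99 ÷ (4/1665) = 41208.75.
4.5⁷ = 4782969/128 falls short of 41208.75 but 4.5⁸ = 43046721/256 reaches it, so n = 8.

8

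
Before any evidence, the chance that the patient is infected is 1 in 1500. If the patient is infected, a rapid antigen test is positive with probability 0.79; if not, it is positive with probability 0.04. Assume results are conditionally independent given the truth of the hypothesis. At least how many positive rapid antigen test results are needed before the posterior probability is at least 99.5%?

5

Prior odds = (1/1500)/(1499/1500) = 1/1499.
Likelihood ratio of a positive = 0.79/0.04 = 19.75.
Target odds: 0.995 ÷ 0.005 = 199.
Need (1/1499) × 19.75ⁿ ≥ 199, i.e. 19.75ⁿ ≥ 298301.
19.75⁴ = 38950081/256 falls short of 298301 but 19.75⁵ ≈3.00494e+06 reaches it, so n = 5.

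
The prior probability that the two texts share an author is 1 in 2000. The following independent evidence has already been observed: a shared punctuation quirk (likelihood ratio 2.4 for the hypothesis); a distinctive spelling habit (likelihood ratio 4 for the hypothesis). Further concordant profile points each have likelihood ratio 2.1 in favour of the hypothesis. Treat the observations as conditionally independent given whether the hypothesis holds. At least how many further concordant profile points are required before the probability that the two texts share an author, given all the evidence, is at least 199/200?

15

Prior odds = 0.0005/0.9995 = 1/1999.
Combined Bayes factor of the evidence already in hand = 2.4 × 4 = 9.6.
Odds after that evidence = (1/1999) × 9.6 = 48/9995.
Target odds = 0.995/0.005 = 199.
Need 2.1ⁿ ≥ 199 ÷ (48/9995) = 1989005/48.
2.1¹⁴ ≈32439.2 falls short of 1989005/48 but 2.1¹⁵ ≈68122.3 reaches it, so n = 15.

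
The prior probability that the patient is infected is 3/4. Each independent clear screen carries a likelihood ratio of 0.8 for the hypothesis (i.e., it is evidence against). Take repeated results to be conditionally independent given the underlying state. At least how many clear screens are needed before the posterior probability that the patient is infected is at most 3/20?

Prior odds: 0.75 ÷ 0.25 = 3.
Likelihood ratio per clear screen = 0.8.
Target posterior odds = 0.15/0.85 = 3/17.
Need 3 × 0.8ⁿ ≤ 3/17, i.e. 0.8ⁿ ≤ 1/17.
0.8¹² = 16777216/244140625 is still above 1/17 but 0.8¹³ ≈0.0549756 is at or below it, so n = 13.

13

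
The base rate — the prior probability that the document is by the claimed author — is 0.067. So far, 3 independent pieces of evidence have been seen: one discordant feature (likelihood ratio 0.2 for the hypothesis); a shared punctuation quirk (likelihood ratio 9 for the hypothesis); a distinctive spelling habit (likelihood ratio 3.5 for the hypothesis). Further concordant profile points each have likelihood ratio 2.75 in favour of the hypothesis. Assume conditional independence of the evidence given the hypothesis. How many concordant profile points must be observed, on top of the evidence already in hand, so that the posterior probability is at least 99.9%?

8

Prior odds = 0.067/0.933 = 67/933.
Combined Bayes factor of the evidence already in hand = 0.2 × 9 × 3.5 = 6.3.
Odds after that evidence = (67/933) × 6.3 = 1407/3110.
Target odds = 0.999/0.001 = 999.
Need 2.75ⁿ ≥ 999 ÷ (1407/3110) = 1035630/469.
2.75⁷ = 19487171/16384 falls short of 1035630/469 but 2.75⁸ = 214358881/65536 reaches it, so n = 8.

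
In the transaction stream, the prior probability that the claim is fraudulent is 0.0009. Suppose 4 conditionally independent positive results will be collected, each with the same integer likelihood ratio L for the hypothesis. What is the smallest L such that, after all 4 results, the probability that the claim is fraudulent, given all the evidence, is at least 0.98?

16

Prior odds = 0.0009/0.9991 = 9/9991.
Target odds = 0.98/0.02 = 49.
Need L⁴ ≥ 49 ÷ (9/9991) = 489559/9.
15⁴ = 50625 < 489559/9 ≤ 65536 = 16⁴, so L = 16.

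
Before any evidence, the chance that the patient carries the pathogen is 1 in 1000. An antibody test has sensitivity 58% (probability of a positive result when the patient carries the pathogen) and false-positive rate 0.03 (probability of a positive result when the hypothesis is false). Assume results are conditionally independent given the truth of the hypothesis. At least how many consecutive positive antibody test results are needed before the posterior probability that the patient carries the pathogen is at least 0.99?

4

Prior odds = 0.001/0.999 = 1/999.
Likelihood ratio of a positive result = 0.58/0.03 = 58/3.
Target posterior odds = 0.99/0.01 = 99.
Need (1/999) × (58/3)ⁿ ≥ 99, i.e. (58/3)ⁿ ≥ 98901.
(58/3)³ = 195112/27 falls short of 98901 but (58/3)⁴ = 11316496/81 reaches it, so n = 4.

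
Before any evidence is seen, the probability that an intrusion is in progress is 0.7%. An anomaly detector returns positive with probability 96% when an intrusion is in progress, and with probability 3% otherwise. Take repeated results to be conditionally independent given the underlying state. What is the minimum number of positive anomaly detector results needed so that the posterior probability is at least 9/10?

3

Prior odds = 0.007/0.993 = 7/993.
Likelihood ratio of a positive result = 0.96/0.03 = 32.
Target posterior odds = 0.9/0.1 = 9.
Need (7/993) × 32ⁿ ≥ 9, i.e. 32ⁿ ≥ 8937/7.
32² = 1024 falls short of 8937/7 but 32³ = 32768 reaches it, so n = 3.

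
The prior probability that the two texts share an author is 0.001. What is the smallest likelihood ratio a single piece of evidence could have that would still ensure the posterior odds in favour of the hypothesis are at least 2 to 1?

1998

Prior odds = 0.001/0.999 = 1/999.
Target odds = 2.
Required Bayes factor = 2 ÷ (1/999) = 1998.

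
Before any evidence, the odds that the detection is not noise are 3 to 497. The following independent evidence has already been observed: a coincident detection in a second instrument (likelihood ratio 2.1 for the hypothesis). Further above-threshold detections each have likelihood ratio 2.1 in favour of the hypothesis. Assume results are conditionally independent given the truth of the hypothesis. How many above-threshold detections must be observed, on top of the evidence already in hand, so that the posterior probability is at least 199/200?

14

Prior odds = 3/497.
Bayes factor of the evidence already in hand = 2.1.
Odds after that evidence = (3/497) × 2.1 = 9/710.
Target odds = 0.995/0.005 = 199.
Need 2.1ⁿ ≥ 199 ÷ (9/710) = 141290/9.
2.1¹³ ≈15447.2 falls short of 141290/9 but 2.1¹⁴ ≈32439.2 reaches it, so n = 14.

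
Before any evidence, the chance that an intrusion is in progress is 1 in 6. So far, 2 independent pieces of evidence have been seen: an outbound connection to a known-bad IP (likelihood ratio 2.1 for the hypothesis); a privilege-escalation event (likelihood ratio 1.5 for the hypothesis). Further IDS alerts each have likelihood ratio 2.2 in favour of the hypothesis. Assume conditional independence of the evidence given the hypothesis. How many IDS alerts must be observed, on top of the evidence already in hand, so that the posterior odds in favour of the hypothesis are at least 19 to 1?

5

Prior odds = (1/6)/(5/6) = 0.2.
Combined Bayes factor of the evidence already in hand = 2.1 × 1.5 = 3.15.
Odds after that evidence = 0.2 × 3.15 = 0.63.
Target odds = 19.
Need 2.2ⁿ ≥ 19 ÷ 0.63 = 1900/63.
2.2⁴ = 23.4256 falls short of 1900/63 but 2.2⁵ = 51.53632 reaches it, so n = 5.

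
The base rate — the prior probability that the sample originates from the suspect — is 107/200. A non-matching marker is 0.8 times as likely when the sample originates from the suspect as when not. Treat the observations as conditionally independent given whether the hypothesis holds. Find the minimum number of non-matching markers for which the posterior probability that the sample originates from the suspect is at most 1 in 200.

Prior odds = 0.535/0.465 = 107/93.
Likelihood ratio per non-matching marker = 0.8.
Target posterior odds = 0.005/0.995 = 1/199.
Require 0.8ⁿ ≤ 1/199 ÷ (107/93) = 93/21293.
0.8²⁴ ≈0.00472237 is still above 93/21293 but 0.8²⁵ ≈0.00377789 is at or below it, so n = 25.

25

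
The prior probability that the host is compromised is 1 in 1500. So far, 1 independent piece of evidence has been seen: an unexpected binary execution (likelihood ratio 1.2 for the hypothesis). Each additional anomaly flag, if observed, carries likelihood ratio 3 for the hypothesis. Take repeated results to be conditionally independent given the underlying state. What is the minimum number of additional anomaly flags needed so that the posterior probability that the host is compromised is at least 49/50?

11

Prior odds = (1/1500)/(1499/1500) = 1/1499.
Bayes factor of the evidence already in hand = 1.2.
Odds after that evidence = (1/1499) × 1.2 = 6/7495.
Target odds = 0.98/0.02 = 49.
Need 3ⁿ ≥ 49 ÷ (6/7495) = 367255/6.
3¹⁰ = 59049 falls short of 367255/6 but 3¹¹ = 177147 reaches it, so n = 11.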